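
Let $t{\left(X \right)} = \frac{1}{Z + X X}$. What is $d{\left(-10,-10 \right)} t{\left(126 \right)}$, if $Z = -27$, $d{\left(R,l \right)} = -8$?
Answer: $- \frac{8}{15849} \approx -0.00050476$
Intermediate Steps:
$t{\left(X \right)} = \frac{1}{-27 + X^{2}}$ ($t{\left(X \right)} = \frac{1}{-27 + X X} = \frac{1}{-27 + X^{2}}$)
$d{\left(-10,-10 \right)} t{\left(126 \right)} = - \frac{8}{-27 + 126^{2}} = - \frac{8}{-27 + 15876} = - \frac{8}{15849}$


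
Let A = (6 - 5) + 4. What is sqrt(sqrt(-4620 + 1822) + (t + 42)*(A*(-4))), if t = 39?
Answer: sqrt(-1620 + I*sqrt(2798)) ≈ 0.657 + 40.255*I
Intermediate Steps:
A = 5 (A = 1 + 4 = 5)
sqrt(sqrt(-4620 + 1822) + (t + 42)*(A*(-4))) = sqrt(sqrt(-4620 + 1822) + (39 + 42)*(5*(-4))) = sqrt(sqrt(-2798) + 81*(-20)) = sqrt(I*sqrt(2798) - 1620) = sqrt(-1620 + I*sqrt(2798))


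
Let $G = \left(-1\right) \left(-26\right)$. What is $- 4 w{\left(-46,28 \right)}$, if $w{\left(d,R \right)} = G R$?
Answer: $-2912$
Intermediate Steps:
$G = 26$
$w{\left(d,R \right)} = 26 R$
$- 4 w{\left(-46,28 \right)} = - 4 \cdot 26 \cdot 28 = \left(-4\right) 728 = -2912$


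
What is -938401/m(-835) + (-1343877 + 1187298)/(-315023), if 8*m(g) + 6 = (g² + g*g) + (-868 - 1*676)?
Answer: -536711074171/109698884175 ≈ -4.8926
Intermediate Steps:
m(g) = -775/4 + g²/4 (m(g) = -¾ + ((g² + g*g) + (-868 - 1*676))/8 = -¾ + ((g² + g²) + (-868 - 676))/8 = -¾ + (2*g² - 1544)/8 = -¾ + (-1544 + 2*g²)/8 = -¾ + (-193 + g²/4) = -775/4 + g²/4)
-938401/m(-835) + (-1343877 + 1187298)/(-315023) = -938401/(-775/4 + (¼)*(-835)²) + (-1343877 + 1187298)/(-315023) = -938401/(-775/4 + (¼)*697225) - 156579*(-1/315023) = -938401/(-775/4 + 697225/4) + 156579/315023 = -938401/348225/2 + 156579/315023 = -938401*2/348225 + 156579/315023 = -1876802/348225 + 156579/315023 = -536711074171/109698884175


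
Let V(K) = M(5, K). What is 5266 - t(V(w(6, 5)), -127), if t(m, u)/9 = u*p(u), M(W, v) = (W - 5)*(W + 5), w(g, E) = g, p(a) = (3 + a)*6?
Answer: -845126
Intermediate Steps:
p(a) = 18 + 6*a
M(W, v) = (-5 + W)*(5 + W)
V(K) = 0 (V(K) = -25 + 5² = -25 + 25 = 0)
t(m, u) = 9*u*(18 + 6*u) (t(m, u) = 9*(u*(18 + 6*u)) = 9*u*(18 + 6*u))
5266 - t(V(w(6, 5)), -127) = 5266 - 54*(-127)*(3 - 127) = 5266 - 54*(-127)*(-124) = 5266 - 1*850392 = 5266 - 850392 = -845126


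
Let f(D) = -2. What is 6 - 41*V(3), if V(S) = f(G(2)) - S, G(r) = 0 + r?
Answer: 211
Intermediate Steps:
G(r) = r
V(S) = -2 - S
6 - 41*V(3) = 6 - 41*(-2 - 1*3) = 6 - 41*(-2 - 3) = 6 - 41*(-5) = 6 + 205 = 211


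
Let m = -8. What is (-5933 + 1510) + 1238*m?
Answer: -14327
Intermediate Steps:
(-5933 + 1510) + 1238*m = (-5933 + 1510) + 1238*(-8) = -4423 - 9904 = -14327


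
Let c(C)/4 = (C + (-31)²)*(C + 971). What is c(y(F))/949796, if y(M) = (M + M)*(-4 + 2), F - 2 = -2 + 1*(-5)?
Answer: 972171/237449 ≈ 4.0942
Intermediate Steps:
F = -5 (F = 2 + (-2 + 1*(-5)) = 2 + (-2 - 5) = 2 - 7 = -5)
y(M) = -4*M (y(M) = (2*M)*(-2) = -4*M)
c(C) = 4*(961 + C)*(971 + C) (c(C) = 4*((C + (-31)²)*(C + 971)) = 4*((C + 961)*(971 + C)) = 4*((961 + C)*(971 + C)) = 4*(961 + C)*(971 + C))
c(y(F))/949796 = (3732524 + 4*(-4*(-5))² + 7728*(-4*(-5)))/949796 = (3732524 + 4*20² + 7728*20)*(1/949796) = (3732524 + 4*400 + 154560)*(1/949796) = (3732524 + 1600 + 154560)*(1/949796) = 3888684*(1/949796) = 972171/237449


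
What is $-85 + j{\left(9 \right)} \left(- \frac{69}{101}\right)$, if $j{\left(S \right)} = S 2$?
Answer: $- \frac{9827}{101} \approx -97.297$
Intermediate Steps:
$j{\left(S \right)} = 2 S$
$-85 + j{\left(9 \right)} \left(- \frac{69}{101}\right) = -85 + 2 \cdot 9 \left(- \frac{69}{101}\right) = -85 + 18 \left(\left(-69\right) \frac{1}{101}\right) = -85 + 18 \left(- \frac{69}{101}\right) = -85 - \frac{1242}{101} = - \frac{9827}{101}$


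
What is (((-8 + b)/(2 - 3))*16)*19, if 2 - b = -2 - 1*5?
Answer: -304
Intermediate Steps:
b = 9 (b = 2 - (-2 - 1*5) = 2 - (-2 - 5) = 2 - 1*(-7) = 2 + 7 = 9)
(((-8 + b)/(2 - 3))*16)*19 = (((-8 + 9)/(2 - 3))*16)*19 = ((1/(-1))*16)*19 = ((1*(-1))*16)*19 = -1*16*19 = -16*19 = -304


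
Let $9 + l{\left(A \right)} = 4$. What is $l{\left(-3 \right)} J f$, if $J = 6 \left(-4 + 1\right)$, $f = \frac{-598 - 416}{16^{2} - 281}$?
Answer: $\frac{18252}{5} \approx 3650.4$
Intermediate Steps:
$l{\left(A \right)} = -5$ ($l{\left(A \right)} = -9 + 4 = -5$)
$f = \frac{1014}{25}$ ($f = - \frac{1014}{256 - 281} = - \frac{1014}{-25} = \left(-1014\right) \left(- \frac{1}{25}\right) = \frac{1014}{25} \approx 40.56$)
$J = -18$ ($J = 6 \left(-3\right) = -18$)
$l{\left(-3 \right)} J f = \left(-5\right) \left(-18\right) \frac{1014}{25} = 90 \cdot \frac{1014}{25} = \frac{18252}{5}$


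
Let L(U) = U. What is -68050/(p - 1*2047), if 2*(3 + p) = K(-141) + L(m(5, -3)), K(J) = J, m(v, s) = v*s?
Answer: 34025/1064 ≈ 31.978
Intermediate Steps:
m(v, s) = s*v
p = -81 (p = -3 + (-141 - 3*5)/2 = -3 + (-141 - 15)/2 = -3 + (½)*(-156) = -3 - 78 = -81)
-68050/(p - 1*2047) = -68050/(-81 - 1*2047) = -68050/(-81 - 2047) = -68050/(-2128) = -68050*(-1/2128) = 34025/1064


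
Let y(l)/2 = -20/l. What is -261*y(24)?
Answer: 435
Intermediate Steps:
y(l) = -40/l (y(l) = 2*(-20/l) = -40/l)
-261*y(24) = -(-10440)/24 = -261*(-5/3) = 435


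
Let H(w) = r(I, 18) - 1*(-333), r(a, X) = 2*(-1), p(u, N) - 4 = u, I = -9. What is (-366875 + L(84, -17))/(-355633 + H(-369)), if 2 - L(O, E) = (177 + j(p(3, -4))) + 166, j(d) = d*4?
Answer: 183622/177651 ≈ 1.0336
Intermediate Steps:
p(u, N) = 4 + u
j(d) = 4*d
r(a, X) = -2
L(O, E) = -369 (L(O, E) = 2 - ((177 + 4*(4 + 3)) + 166) = 2 - ((177 + 4*7) + 166) = 2 - ((177 + 28) + 166) = 2 - (205 + 166) = 2 - 1*371 = 2 - 371 = -369)
H(w) = 331 (H(w) = -2 - 1*(-333) = -2 + 333 = 331)
(-366875 + L(84, -17))/(-355633 + H(-369)) = (-366875 - 369)/(-355633 + 331) = -367244/(-355302) = -367244*(-1/355302) = 183622/177651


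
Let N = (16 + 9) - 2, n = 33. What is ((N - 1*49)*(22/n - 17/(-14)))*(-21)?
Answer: 1027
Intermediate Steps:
N = 23 (N = 25 - 2 = 23)
((N - 1*49)*(22/n - 17/(-14)))*(-21) = ((23 - 1*49)*(22/33 - 17/(-14)))*(-21) = ((23 - 49)*(22*(1/33) - 17*(-1/14)))*(-21) = -26*(⅔ + 17/14)*(-21) = -26*79/42*(-21) = -1027/21*(-21) = 1027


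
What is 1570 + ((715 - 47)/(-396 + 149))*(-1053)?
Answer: 83938/19 ≈ 4417.8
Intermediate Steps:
1570 + ((715 - 47)/(-396 + 149))*(-1053) = 1570 + (668/(-247))*(-1053) = 1570 + (668*(-1/247))*(-1053) = 1570 - 668/247*(-1053) = 1570 + 54108/19 = 83938/19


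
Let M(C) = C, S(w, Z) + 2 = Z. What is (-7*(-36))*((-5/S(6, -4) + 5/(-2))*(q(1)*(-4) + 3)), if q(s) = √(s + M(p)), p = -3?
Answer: -1260 + 1680*I*√2 ≈ -1260.0 + 2375.9*I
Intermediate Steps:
S(w, Z) = -2 + Z
q(s) = √(-3 + s) (q(s) = √(s - 3) = √(-3 + s))
(-7*(-36))*((-5/S(6, -4) + 5/(-2))*(q(1)*(-4) + 3)) = (-7*(-36))*((-5/(-2 - 4) + 5/(-2))*(√(-3 + 1)*(-4) + 3)) = 252*((-5/(-6) + 5*(-½))*(√(-2)*(-4) + 3)) = 252*((-5*(-⅙) - 5/2)*((I*√2)*(-4) + 3)) = 252*((⅚ - 5/2)*(-4*I*√2 + 3)) = 252*(-5*(3 - 4*I*√2)/3) = 252*(-5 + 20*I*√2/3) = -1260 + 1680*I*√2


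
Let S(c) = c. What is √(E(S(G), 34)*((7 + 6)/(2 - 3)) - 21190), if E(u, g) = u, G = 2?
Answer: 4*I*√1326 ≈ 145.66*I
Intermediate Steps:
√(E(S(G), 34)*((7 + 6)/(2 - 3)) - 21190) = √(2*((7 + 6)/(2 - 3)) - 21190) = √(2*(13/(-1)) - 21190) = √(2*(13*(-1)) - 21190) = √(2*(-13) - 21190) = √(-26 - 21190) = √(-21216) = 4*I*√1326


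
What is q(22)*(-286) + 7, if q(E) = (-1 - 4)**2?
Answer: -7143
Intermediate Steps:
q(E) = 25 (q(E) = (-5)**2 = 25)
q(22)*(-286) + 7 = 25*(-286) + 7 = -7150 + 7 = -7143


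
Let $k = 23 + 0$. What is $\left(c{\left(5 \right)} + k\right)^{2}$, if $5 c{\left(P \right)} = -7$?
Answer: $\frac{11664}{25} \approx 466.56$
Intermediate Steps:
$k = 23$
$c{\left(P \right)} = - \frac{7}{5}$ ($c{\left(P \right)} = \frac{1}{5} \left(-7\right) = - \frac{7}{5}$)
$\left(c{\left(5 \right)} + k\right)^{2} = \left(- \frac{7}{5} + 23\right)^{2} = \left(\frac{108}{5}\right)^{2} = \frac{11664}{25}$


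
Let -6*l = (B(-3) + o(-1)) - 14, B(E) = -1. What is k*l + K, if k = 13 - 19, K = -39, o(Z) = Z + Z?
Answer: -56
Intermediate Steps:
o(Z) = 2*Z
k = -6
l = 17/6 (l = -((-1 + 2*(-1)) - 14)/6 = -((-1 - 2) - 14)/6 = -(-3 - 14)/6 = -⅙*(-17) = 17/6 ≈ 2.8333)
k*l + K = -6*17/6 - 39 = -17 - 39 = -56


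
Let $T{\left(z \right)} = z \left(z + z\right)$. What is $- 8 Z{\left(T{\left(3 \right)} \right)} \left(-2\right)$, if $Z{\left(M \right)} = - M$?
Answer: $-288$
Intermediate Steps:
$T{\left(z \right)} = 2 z^{2}$ ($T{\left(z \right)} = z 2 z = 2 z^{2}$)
$- 8 Z{\left(T{\left(3 \right)} \right)} \left(-2\right) = - 8 \left(- 2 \cdot 3^{2}\right) \left(-2\right) = - 8 \left(- 2 \cdot 9\right) \left(-2\right) = - 8 \left(\left(-1\right) 18\right) \left(-2\right) = \left(-8\right) \left(-18\right) \left(-2\right) = 144 \left(-2\right) = -288$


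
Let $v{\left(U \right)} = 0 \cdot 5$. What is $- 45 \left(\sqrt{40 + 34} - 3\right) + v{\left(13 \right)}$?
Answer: $135 - 45 \sqrt{74} \approx -252.1$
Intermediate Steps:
$v{\left(U \right)} = 0$
$- 45 \left(\sqrt{40 + 34} - 3\right) + v{\left(13 \right)} = - 45 \left(\sqrt{40 + 34} - 3\right) + 0 = - 45 \left(\sqrt{74} - 3\right) + 0 = - 45 \left(-3 + \sqrt{74}\right) + 0 = \left(135 - 45 \sqrt{74}\right) + 0 = 135 - 45 \sqrt{74}$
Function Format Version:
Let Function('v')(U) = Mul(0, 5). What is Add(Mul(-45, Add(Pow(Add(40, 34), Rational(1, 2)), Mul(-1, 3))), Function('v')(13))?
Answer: Add(135, Mul(-45, Pow(74, Rational(1, 2)))) ≈ -252.10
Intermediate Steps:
Function('v')(U) = 0
Add(Mul(-45, Add(Pow(Add(40, 34), Rational(1, 2)), Mul(-1, 3))), Function('v')(13)) = Add(Mul(-45, Add(Pow(Add(40, 34), Rational(1, 2)), Mul(-1, 3))), 0) = Add(Mul(-45, Add(Pow(74, Rational(1, 2)), -3)), 0) = Add(Mul(-45, Add(-3, Pow(74, Rational(1, 2)))), 0) = Add(Add(135, Mul(-45, Pow(74, Rational(1, 2)))), 0) = Add(135, Mul(-45, Pow(74, Rational(1, 2))))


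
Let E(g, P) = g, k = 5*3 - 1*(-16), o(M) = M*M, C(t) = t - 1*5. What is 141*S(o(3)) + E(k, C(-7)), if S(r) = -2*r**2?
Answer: -22811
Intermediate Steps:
C(t) = -5 + t (C(t) = t - 5 = -5 + t)
o(M) = M**2
k = 31 (k = 15 + 16 = 31)
141*S(o(3)) + E(k, C(-7)) = 141*(-2*(3**2)**2) + 31 = 141*(-2*9**2) + 31 = 141*(-2*81) + 31 = 141*(-162) + 31 = -22842 + 31 = -22811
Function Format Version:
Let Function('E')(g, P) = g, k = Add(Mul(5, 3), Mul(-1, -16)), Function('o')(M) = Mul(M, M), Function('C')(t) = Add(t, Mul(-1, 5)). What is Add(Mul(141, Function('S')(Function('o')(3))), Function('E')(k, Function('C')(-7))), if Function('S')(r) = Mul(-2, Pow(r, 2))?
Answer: -22811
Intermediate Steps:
Function('C')(t) = Add(-5, t) (Function('C')(t) = Add(t, -5) = Add(-5, t))
Function('o')(M) = Pow(M, 2)
k = 31 (k = Add(15, 16) = 31)
Add(Mul(141, Function('S')(Function('o')(3))), Function('E')(k, Function('C')(-7))) = Add(Mul(141, Mul(-2, Pow(Pow(3, 2), 2))), 31) = Add(Mul(141, Mul(-2, Pow(9, 2))), 31) = Add(Mul(141, Mul(-2, 81)), 31) = Add(Mul(141, -162), 31) = Add(-22842, 31) = -22811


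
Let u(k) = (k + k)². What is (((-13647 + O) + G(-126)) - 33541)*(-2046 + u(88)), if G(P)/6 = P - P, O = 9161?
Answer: -1100121110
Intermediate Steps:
G(P) = 0 (G(P) = 6*(P - P) = 6*0 = 0)
u(k) = 4*k² (u(k) = (2*k)² = 4*k²)
(((-13647 + O) + G(-126)) - 33541)*(-2046 + u(88)) = (((-13647 + 9161) + 0) - 33541)*(-2046 + 4*88²) = ((-4486 + 0) - 33541)*(-2046 + 4*7744) = (-4486 - 33541)*(-2046 + 30976) = -38027*28930 = -1100121110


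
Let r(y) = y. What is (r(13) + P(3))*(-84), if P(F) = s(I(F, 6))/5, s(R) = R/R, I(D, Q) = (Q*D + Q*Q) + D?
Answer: -5544/5 ≈ -1108.8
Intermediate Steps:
I(D, Q) = D + Q² + D*Q (I(D, Q) = (D*Q + Q²) + D = (Q² + D*Q) + D = D + Q² + D*Q)
s(R) = 1
P(F) = ⅕ (P(F) = 1/5 = 1*(⅕) = ⅕)
(r(13) + P(3))*(-84) = (13 + ⅕)*(-84) = (66/5)*(-84) = -5544/5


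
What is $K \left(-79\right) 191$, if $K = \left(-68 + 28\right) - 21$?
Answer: $920429$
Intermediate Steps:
$K = -61$ ($K = -40 - 21 = -61$)
$K \left(-79\right) 191 = \left(-61\right) \left(-79\right) 191 = 4819 \cdot 191 = 920429$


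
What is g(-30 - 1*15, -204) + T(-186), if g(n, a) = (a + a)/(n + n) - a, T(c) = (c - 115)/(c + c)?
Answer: 389377/1860 ≈ 209.34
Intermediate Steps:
T(c) = (-115 + c)/(2*c) (T(c) = (-115 + c)/((2*c)) = (-115 + c)*(1/(2*c)) = (-115 + c)/(2*c))
g(n, a) = -a + a/n (g(n, a) = (2*a)/((2*n)) - a = (2*a)*(1/(2*n)) - a = a/n - a = -a + a/n)
g(-30 - 1*15, -204) + T(-186) = (-1*(-204) - 204/(-30 - 1*15)) + (½)*(-115 - 186)/(-186) = (204 - 204/(-30 - 15)) + (½)*(-1/186)*(-301) = (204 - 204/(-45)) + 301/372 = (204 - 204*(-1/45)) + 301/372 = (204 + 68/15) + 301/372 = 3128/15 + 301/372 = 389377/1860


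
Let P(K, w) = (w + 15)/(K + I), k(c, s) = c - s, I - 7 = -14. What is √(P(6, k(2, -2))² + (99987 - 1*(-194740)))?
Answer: 4*√18443 ≈ 543.22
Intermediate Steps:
I = -7 (I = 7 - 14 = -7)
P(K, w) = (15 + w)/(-7 + K) (P(K, w) = (w + 15)/(K - 7) = (15 + w)/(-7 + K))
√(P(6, k(2, -2))² + (99987 - 1*(-194740))) = √(((15 + (2 - 1*(-2)))/(-7 + 6))² + (99987 - 1*(-194740))) = √(((15 + (2 + 2))/(-1))² + (99987 + 194740)) = √((-(15 + 4))² + 294727) = √((-1*19)² + 294727) = √((-19)² + 294727) = √(361 + 294727) = √295088 = 4*√18443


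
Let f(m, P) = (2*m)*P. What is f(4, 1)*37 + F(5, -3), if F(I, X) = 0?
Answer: 296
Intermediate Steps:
f(m, P) = 2*P*m
f(4, 1)*37 + F(5, -3) = (2*1*4)*37 + 0 = 8*37 + 0 = 296 + 0 = 296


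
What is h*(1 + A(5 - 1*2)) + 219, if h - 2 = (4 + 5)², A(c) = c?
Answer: 551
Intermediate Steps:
h = 83 (h = 2 + (4 + 5)² = 2 + 9² = 2 + 81 = 83)
h*(1 + A(5 - 1*2)) + 219 = 83*(1 + (5 - 1*2)) + 219 = 83*(1 + (5 - 2)) + 219 = 83*(1 + 3) + 219 = 83*4 + 219 = 332 + 219 = 551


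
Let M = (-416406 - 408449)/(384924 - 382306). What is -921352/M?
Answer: 2412099536/824855 ≈ 2924.3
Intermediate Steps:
M = -824855/2618 ≈ -315.07
-921352/M = -921352/(-824855/2618) = -921352*(-2618/824855) = 2412099536/824855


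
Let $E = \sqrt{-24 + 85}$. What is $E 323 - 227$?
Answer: $-227 + 323 \sqrt{61} \approx 2295.7$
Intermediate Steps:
$E = \sqrt{61} \approx 7.8102$
$E 323 - 227 = \sqrt{61} \cdot 323 - 227 = 323 \sqrt{61} - 227 = -227 + 323 \sqrt{61}$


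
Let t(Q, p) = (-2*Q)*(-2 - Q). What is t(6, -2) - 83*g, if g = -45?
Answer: 3831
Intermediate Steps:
t(Q, p) = -2*Q*(-2 - Q)
t(6, -2) - 83*g = 2*6*(2 + 6) - 83*(-45) = 2*6*8 + 3735 = 96 + 3735 = 3831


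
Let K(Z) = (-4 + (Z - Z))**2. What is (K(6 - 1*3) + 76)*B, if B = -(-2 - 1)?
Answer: 276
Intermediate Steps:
K(Z) = 16 (K(Z) = (-4 + 0)**2 = (-4)**2 = 16)
B = 3 (B = -1*(-3) = 3)
(K(6 - 1*3) + 76)*B = (16 + 76)*3 = 92*3 = 276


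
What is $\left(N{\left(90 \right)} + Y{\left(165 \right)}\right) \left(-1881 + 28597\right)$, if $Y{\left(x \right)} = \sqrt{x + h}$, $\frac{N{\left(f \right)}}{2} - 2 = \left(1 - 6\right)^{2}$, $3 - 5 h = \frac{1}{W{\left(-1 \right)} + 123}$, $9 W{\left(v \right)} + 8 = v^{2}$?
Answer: $1442664 + \frac{40074 \sqrt{5565945}}{275} \approx 1.7865 \cdot 10^{6}$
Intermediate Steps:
$W{\left(v \right)} = - \frac{8}{9} + \frac{v^{2}}{9}$
$h = \frac{3291}{5500}$ ($h = \frac{3}{5} - \frac{1}{5 \left(\left(- \frac{8}{9} + \frac{\left(-1\right)^{2}}{9}\right) + 123\right)} = \frac{3}{5} - \frac{1}{5 \left(\left(- \frac{8}{9} + \frac{1}{9} \cdot 1\right) + 123\right)} = \frac{3}{5} - \frac{1}{5 \left(\left(- \frac{8}{9} + \frac{1}{9}\right) + 123\right)} = \frac{3}{5} - \frac{1}{5 \left(- \frac{7}{9} + 123\right)} = \frac{3}{5} - \frac{1}{5 \cdot \frac{1100}{9}} = \frac{3}{5} - \frac{9}{5500} = \frac{3291}{5500} \approx 0.59836$)
$N{\left(f \right)} = 54$ ($N{\left(f \right)} = 4 + 2 \left(1 - 6\right)^{2} = 4 + 2 \left(-5\right)^{2} = 4 + 2 \cdot 25 = 4 + 50 = 54$)
$Y{\left(x \right)} = \sqrt{\frac{3291}{5500} + x}$ ($Y{\left(x \right)} = \sqrt{x + \frac{3291}{5500}} = \sqrt{\frac{3291}{5500} + x}$)
$\left(N{\left(90 \right)} + Y{\left(165 \right)}\right) \left(-1881 + 28597\right) = \left(54 + \frac{\sqrt{181005 + 302500 \cdot 165}}{550}\right) \left(-1881 + 28597\right) = \left(54 + \frac{\sqrt{181005 + 49912500}}{550}\right) 26716 = \left(54 + \frac{\sqrt{50093505}}{550}\right) 26716 = \left(54 + \frac{3 \sqrt{5565945}}{550}\right) 26716 = 1442664 + \frac{40074 \sqrt{5565945}}{275}$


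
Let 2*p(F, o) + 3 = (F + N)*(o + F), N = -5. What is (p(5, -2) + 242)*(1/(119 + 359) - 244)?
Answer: -56099511/956 ≈ -58682.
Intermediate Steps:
p(F, o) = -3/2 + (-5 + F)*(F + o)/2 (p(F, o) = -3/2 + ((F - 5)*(o + F))/2 = -3/2 + ((-5 + F)*(F + o))/2 = -3/2 + (-5 + F)*(F + o)/2)
(p(5, -2) + 242)*(1/(119 + 359) - 244) = ((-3/2 + (½)*5² - 5/2*5 - 5/2*(-2) + (½)*5*(-2)) + 242)*(1/(119 + 359) - 244) = ((-3/2 + (½)*25 - 25/2 + 5 - 5) + 242)*(1/478 - 244) = ((-3/2 + 25/2 - 25/2 + 5 - 5) + 242)*(1/478 - 244) = (-3/2 + 242)*(-116631/478) = (481/2)*(-116631/478) = -56099511/956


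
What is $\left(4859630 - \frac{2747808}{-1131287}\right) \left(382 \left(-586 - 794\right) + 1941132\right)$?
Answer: $\frac{7773507600256086696}{1131287} \approx 6.8714 \cdot 10^{12}$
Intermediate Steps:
$\left(4859630 - \frac{2747808}{-1131287}\right) \left(382 \left(-586 - 794\right) + 1941132\right) = \left(4859630 - - \frac{2747808}{1131287}\right) \left(382 \left(-1380\right) + 1941132\right) = \left(4859630 + \frac{2747808}{1131287}\right) \left(-527160 + 1941132\right) = \frac{5497638991618}{1131287} \cdot 1413972 = \frac{7773507600256086696}{1131287}$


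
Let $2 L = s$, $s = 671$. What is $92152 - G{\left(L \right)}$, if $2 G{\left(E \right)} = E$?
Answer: $\frac{367937}{4} \approx 91984.0$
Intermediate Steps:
$L = \frac{671}{2}$ ($L = \frac{1}{2} \cdot 671 = \frac{671}{2} \approx 335.5$)
$G{\left(E \right)} = \frac{E}{2}$
$92152 - G{\left(L \right)} = 92152 - \frac{1}{2} \cdot \frac{671}{2} = 92152 - \frac{671}{4} = \frac{367937}{4}$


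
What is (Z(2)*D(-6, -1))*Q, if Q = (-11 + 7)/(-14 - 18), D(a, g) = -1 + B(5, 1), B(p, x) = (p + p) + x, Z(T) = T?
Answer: 5/2 ≈ 2.5000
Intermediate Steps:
B(p, x) = x + 2*p (B(p, x) = 2*p + x = x + 2*p)
D(a, g) = 10 (D(a, g) = -1 + (1 + 2*5) = -1 + (1 + 10) = -1 + 11 = 10)
Q = 1/8 (Q = -4/(-32) = -4*(-1/32) = 1/8 ≈ 0.12500)
(Z(2)*D(-6, -1))*Q = (2*10)*(1/8) = 20*(1/8) = 5/2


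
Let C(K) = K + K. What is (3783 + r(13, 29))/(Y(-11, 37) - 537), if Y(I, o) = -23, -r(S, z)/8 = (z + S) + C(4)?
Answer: -3383/560 ≈ -6.0411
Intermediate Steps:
C(K) = 2*K
r(S, z) = -64 - 8*S - 8*z (r(S, z) = -8*((z + S) + 2*4) = -8*((S + z) + 8) = -8*(8 + S + z) = -64 - 8*S - 8*z)
(3783 + r(13, 29))/(Y(-11, 37) - 537) = (3783 + (-64 - 8*13 - 8*29))/(-23 - 537) = (3783 + (-64 - 104 - 232))/(-560) = (3783 - 400)*(-1/560) = 3383*(-1/560) = -3383/560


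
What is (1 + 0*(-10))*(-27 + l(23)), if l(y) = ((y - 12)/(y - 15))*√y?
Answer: -27 + 11*√23/8 ≈ -20.406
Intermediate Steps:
l(y) = √y*(-12 + y)/(-15 + y) (l(y) = ((-12 + y)/(-15 + y))*√y = √y*(-12 + y)/(-15 + y))
(1 + 0*(-10))*(-27 + l(23)) = (1 + 0*(-10))*(-27 + √23*(-12 + 23)/(-15 + 23)) = (1 + 0)*(-27 + √23*11/8) = 1*(-27 + √23*(⅛)*11) = 1*(-27 + 11*√23/8) = -27 + 11*√23/8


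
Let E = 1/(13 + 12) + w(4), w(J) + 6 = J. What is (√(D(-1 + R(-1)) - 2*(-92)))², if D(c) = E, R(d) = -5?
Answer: 4551/25 ≈ 182.04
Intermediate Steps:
w(J) = -6 + J
E = -49/25 (E = 1/(13 + 12) + (-6 + 4) = 1/25 - 2 = -49/25 ≈ -1.9600)
D(c) = -49/25
(√(D(-1 + R(-1)) - 2*(-92)))² = (√(-49/25 - 2*(-92)))² = (√(-49/25 + 184))² = (√(4551/25))² = (√4551/5)² = 4551/25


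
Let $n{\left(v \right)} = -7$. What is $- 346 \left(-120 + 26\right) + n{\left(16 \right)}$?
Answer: $32517$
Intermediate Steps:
$- 346 \left(-120 + 26\right) + n{\left(16 \right)} = - 346 \left(-120 + 26\right) - 7 = \left(-346\right) \left(-94\right) - 7 = 32524 - 7 = 32517$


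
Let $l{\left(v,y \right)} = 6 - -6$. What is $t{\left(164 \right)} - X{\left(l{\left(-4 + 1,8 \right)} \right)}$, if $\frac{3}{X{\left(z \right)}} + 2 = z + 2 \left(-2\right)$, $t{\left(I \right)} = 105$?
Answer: $\frac{209}{2} \approx 104.5$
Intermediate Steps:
$l{\left(v,y \right)} = 12$ ($l{\left(v,y \right)} = 6 + 6 = 12$)
$X{\left(z \right)} = \frac{3}{-6 + z}$ ($X{\left(z \right)} = \frac{3}{-2 + \left(z + 2 \left(-2\right)\right)} = \frac{3}{-2 + \left(z - 4\right)} = \frac{3}{-2 + \left(-4 + z\right)} = \frac{3}{-6 + z}$)
$t{\left(164 \right)} - X{\left(l{\left(-4 + 1,8 \right)} \right)} = 105 - \frac{3}{-6 + 12} = 105 - \frac{3}{6} = 105 - 3 \cdot \frac{1}{6} = 105 - \frac{1}{2} = \frac{209}{2}$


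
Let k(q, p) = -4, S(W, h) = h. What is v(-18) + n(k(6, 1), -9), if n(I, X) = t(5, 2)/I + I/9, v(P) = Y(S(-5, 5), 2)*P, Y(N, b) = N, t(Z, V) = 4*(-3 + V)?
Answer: -805/9 ≈ -89.444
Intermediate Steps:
t(Z, V) = -12 + 4*V
v(P) = 5*P
n(I, X) = -4/I + I/9 (n(I, X) = (-12 + 4*2)/I + I/9 = (-12 + 8)/I + I*(⅑) = -4/I + I/9)
v(-18) + n(k(6, 1), -9) = 5*(-18) + (-4/(-4) + (⅑)*(-4)) = -90 + (-4*(-¼) - 4/9) = -90 + (1 - 4/9) = -90 + 5/9 = -805/9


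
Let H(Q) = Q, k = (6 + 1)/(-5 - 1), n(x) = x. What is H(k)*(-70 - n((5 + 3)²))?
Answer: 469/3 ≈ 156.33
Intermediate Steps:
k = -7/6 (k = 7/(-6) = 7*(-⅙) = -7/6 ≈ -1.1667)
H(k)*(-70 - n((5 + 3)²)) = -7*(-70 - (5 + 3)²)/6 = -7*(-70 - 1*8²)/6 = -7*(-70 - 1*64)/6 = -7*(-70 - 64)/6 = -7/6*(-134) = 469/3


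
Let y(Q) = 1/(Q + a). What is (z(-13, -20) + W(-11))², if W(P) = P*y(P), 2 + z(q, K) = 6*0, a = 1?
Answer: 81/100 ≈ 0.81000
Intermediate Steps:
z(q, K) = -2 (z(q, K) = -2 + 6*0 = -2 + 0 = -2)
y(Q) = 1/(1 + Q) (y(Q) = 1/(Q + 1) = 1/(1 + Q))
W(P) = P/(1 + P)
(z(-13, -20) + W(-11))² = (-2 - 11/(1 - 11))² = (-2 - 11/(-10))² = (-2 - 11*(-⅒))² = (-2 + 11/10)² = (-9/10)² = 81/100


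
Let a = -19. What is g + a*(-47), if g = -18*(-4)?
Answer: 965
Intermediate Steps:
g = 72
g + a*(-47) = 72 - 19*(-47) = 72 + 893 = 965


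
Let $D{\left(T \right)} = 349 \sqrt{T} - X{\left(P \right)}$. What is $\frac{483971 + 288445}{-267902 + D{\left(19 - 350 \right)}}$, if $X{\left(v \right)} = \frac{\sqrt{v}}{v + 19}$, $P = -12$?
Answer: $\frac{5406912 i}{- 1875314 i - 2443 \sqrt{331} + 2 \sqrt{3}} \approx -2.8816 - 0.068291 i$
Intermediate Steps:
$X{\left(v \right)} = \frac{\sqrt{v}}{19 + v}$
$D{\left(T \right)} = 349 \sqrt{T} - \frac{2 i \sqrt{3}}{7}$ ($D{\left(T \right)} = 349 \sqrt{T} - \frac{\sqrt{-12}}{19 - 12} = 349 \sqrt{T} - \frac{2 i \sqrt{3}}{7}$)
$\frac{483971 + 288445}{-267902 + D{\left(19 - 350 \right)}} = \frac{483971 + 288445}{-267902 - \left(- 349 \sqrt{19 - 350} + \frac{2 i \sqrt{3}}{7}\right)} = \frac{772416}{-267902 - \left(- 349 i \sqrt{331} + \frac{2 i \sqrt{3}}{7}\right)} = \frac{772416}{-267902 + 349 i \sqrt{331} - \frac{2 i \sqrt{3}}{7}}$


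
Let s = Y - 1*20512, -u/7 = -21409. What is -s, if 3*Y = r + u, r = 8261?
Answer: -32196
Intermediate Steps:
u = 149863 (u = -7*(-21409) = 149863)
Y = 52708 (Y = (8261 + 149863)/3 = (⅓)*158124 = 52708)
s = 32196 (s = 52708 - 1*20512 = 52708 - 20512 = 32196)
-s = -1*32196 = -32196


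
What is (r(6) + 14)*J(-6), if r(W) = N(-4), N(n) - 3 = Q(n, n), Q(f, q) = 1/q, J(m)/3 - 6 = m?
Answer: 0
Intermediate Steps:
J(m) = 18 + 3*m
N(n) = 3 + 1/n
r(W) = 11/4 (r(W) = 3 + 1/(-4) = 3 - ¼ = 11/4)
(r(6) + 14)*J(-6) = (11/4 + 14)*(18 + 3*(-6)) = 67*(18 - 18)/4 = (67/4)*0 = 0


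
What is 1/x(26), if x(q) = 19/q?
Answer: 26/19 ≈ 1.3684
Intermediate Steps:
1/x(26) = 1/(19/26) = 26/19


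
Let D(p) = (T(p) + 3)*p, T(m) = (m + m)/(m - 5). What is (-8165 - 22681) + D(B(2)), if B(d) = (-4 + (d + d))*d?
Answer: -30846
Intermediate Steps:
T(m) = 2*m/(-5 + m) (T(m) = (2*m)/(-5 + m) = 2*m/(-5 + m))
B(d) = d*(-4 + 2*d) (B(d) = (-4 + 2*d)*d = d*(-4 + 2*d))
D(p) = p*(3 + 2*p/(-5 + p)) (D(p) = (2*p/(-5 + p) + 3)*p = (3 + 2*p/(-5 + p))*p = p*(3 + 2*p/(-5 + p)))
(-8165 - 22681) + D(B(2)) = (-8165 - 22681) + 5*(2*2*(-2 + 2))*(-3 + 2*2*(-2 + 2))/(-5 + 2*2*(-2 + 2)) = -30846 + 5*(2*2*0)*(-3 + 2*2*0)/(-5 + 2*2*0) = -30846 + 5*0*(-3 + 0)/(-5 + 0) = -30846 + 5*0*(-3)/(-5) = -30846 + 5*0*(-⅕)*(-3) = -30846 + 0 = -30846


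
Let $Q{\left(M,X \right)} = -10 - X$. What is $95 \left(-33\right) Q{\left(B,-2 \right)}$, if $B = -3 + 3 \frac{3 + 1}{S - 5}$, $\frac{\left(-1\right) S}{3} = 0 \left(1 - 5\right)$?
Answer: $25080$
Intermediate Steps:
$S = 0$ ($S = - 3 \cdot 0 \left(1 - 5\right) = - 3 \cdot 0 \left(-4\right) = \left(-3\right) 0 = 0$)
$B = - \frac{27}{5}$ ($B = -3 + 3 \frac{3 + 1}{0 - 5} = -3 + 3 \frac{4}{-5} = -3 + 3 \cdot 4 \left(- \frac{1}{5}\right) = -3 + 3 \left(- \frac{4}{5}\right) = -3 - \frac{12}{5} = - \frac{27}{5} \approx -5.4$)
$95 \left(-33\right) Q{\left(B,-2 \right)} = 95 \left(-33\right) \left(-10 - -2\right) = - 3135 \left(-10 + 2\right) = \left(-3135\right) \left(-8\right) = 25080$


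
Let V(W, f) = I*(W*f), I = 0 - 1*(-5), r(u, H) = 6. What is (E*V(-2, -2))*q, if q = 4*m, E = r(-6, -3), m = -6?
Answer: -2880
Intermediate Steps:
I = 5 (I = 0 + 5 = 5)
V(W, f) = 5*W*f (V(W, f) = 5*(W*f) = 5*W*f)
E = 6
q = -24 (q = 4*(-6) = -24)
(E*V(-2, -2))*q = (6*(5*(-2)*(-2)))*(-24) = (6*20)*(-24) = 120*(-24) = -2880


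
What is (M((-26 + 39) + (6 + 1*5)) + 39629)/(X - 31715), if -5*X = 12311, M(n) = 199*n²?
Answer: -771265/170886 ≈ -4.5133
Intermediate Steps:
X = -12311/5 (X = -⅕*12311 = -12311/5 ≈ -2462.2)
(M((-26 + 39) + (6 + 1*5)) + 39629)/(X - 31715) = (199*((-26 + 39) + (6 + 1*5))² + 39629)/(-12311/5 - 31715) = (199*(13 + (6 + 5))² + 39629)/(-170886/5) = (199*(13 + 11)² + 39629)*(-5/170886) = (199*24² + 39629)*(-5/170886) = (199*576 + 39629)*(-5/170886) = (114624 + 39629)*(-5/170886) = 154253*(-5/170886) = -771265/170886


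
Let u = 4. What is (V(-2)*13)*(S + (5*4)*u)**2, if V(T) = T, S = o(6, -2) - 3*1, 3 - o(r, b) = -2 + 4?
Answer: -158184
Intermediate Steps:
o(r, b) = 1 (o(r, b) = 3 - (-2 + 4) = 3 - 1*2 = 3 - 2 = 1)
S = -2 (S = 1 - 3*1 = 1 - 3 = -2)
(V(-2)*13)*(S + (5*4)*u)**2 = (-2*13)*(-2 + (5*4)*4)**2 = -26*(-2 + 20*4)**2 = -26*(-2 + 80)**2 = -26*78**2 = -26*6084 = -158184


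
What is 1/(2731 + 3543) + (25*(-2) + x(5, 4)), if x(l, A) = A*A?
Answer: -213315/6274 ≈ -34.000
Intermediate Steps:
x(l, A) = A²
1/(2731 + 3543) + (25*(-2) + x(5, 4)) = 1/(2731 + 3543) + (25*(-2) + 4²) = 1/6274 + (-50 + 16) = 1/6274 - 34 = -213315/6274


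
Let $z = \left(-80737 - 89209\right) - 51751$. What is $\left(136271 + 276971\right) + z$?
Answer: $191545$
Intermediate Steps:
$z = -221697$ ($z = -169946 - 51751 = -221697$)
$\left(136271 + 276971\right) + z = \left(136271 + 276971\right) - 221697 = 413242 - 221697 = 191545$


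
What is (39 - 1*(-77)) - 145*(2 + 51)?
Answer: -7569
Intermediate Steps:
(39 - 1*(-77)) - 145*(2 + 51) = (39 + 77) - 145*53 = 116 - 7685 = -7569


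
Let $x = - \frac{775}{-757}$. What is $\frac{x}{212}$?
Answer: $\frac{775}{160484} \approx 0.0048291$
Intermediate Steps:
$x = \frac{775}{757}$ ($x = \left(-775\right) \left(- \frac{1}{757}\right) = \frac{775}{757} \approx 1.0238$)
$\frac{x}{212} = \frac{775}{757 \cdot 212} = \frac{775}{757} \cdot \frac{1}{212} = \frac{775}{160484}$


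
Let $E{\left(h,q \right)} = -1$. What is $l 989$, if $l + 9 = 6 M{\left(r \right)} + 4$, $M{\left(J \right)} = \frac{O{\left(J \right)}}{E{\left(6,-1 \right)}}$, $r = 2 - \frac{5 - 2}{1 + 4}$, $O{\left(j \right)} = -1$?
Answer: $989$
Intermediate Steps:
$r = \frac{7}{5}$ ($r = 2 - \frac{3}{5} = \frac{7}{5} \approx 1.4$)
$M{\left(J \right)} = 1$ ($M{\left(J \right)} = - \frac{1}{-1} = \left(-1\right) \left(-1\right) = 1$)
$l = 1$ ($l = -9 + \left(6 \cdot 1 + 4\right) = -9 + \left(6 + 4\right) = -9 + 10 = 1$)
$l 989 = 1 \cdot 989 = 989$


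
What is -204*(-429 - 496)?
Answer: 188700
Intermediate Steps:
-204*(-429 - 496) = -204*(-925) = 188700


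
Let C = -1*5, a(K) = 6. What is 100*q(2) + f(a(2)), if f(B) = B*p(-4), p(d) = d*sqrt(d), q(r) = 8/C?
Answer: -160 - 48*I ≈ -160.0 - 48.0*I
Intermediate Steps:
C = -5
q(r) = -8/5 (q(r) = 8/(-5) = 8*(-1/5) = -8/5)
p(d) = d**(3/2)
f(B) = -8*I*B (f(B) = B*(-4)**(3/2) = B*(-8*I) = -8*I*B)
100*q(2) + f(a(2)) = 100*(-8/5) - 8*I*6 = -160 - 48*I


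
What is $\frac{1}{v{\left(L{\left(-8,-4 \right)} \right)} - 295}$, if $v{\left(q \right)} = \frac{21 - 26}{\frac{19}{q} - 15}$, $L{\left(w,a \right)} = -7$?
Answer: $- \frac{124}{36545} \approx -0.0033931$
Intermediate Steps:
$v{\left(q \right)} = - \frac{5}{-15 + \frac{19}{q}}$
$\frac{1}{v{\left(L{\left(-8,-4 \right)} \right)} - 295} = \frac{1}{5 \left(-7\right) \frac{1}{-19 + 15 \left(-7\right)} - 295} = \frac{1}{5 \left(-7\right) \frac{1}{-19 - 105} - 295} = \frac{1}{5 \left(-7\right) \frac{1}{-124} - 295} = \frac{1}{5 \left(-7\right) \left(- \frac{1}{124}\right) - 295} = \frac{1}{\frac{35}{124} - 295} = \frac{1}{- \frac{36545}{124}} = - \frac{124}{36545}$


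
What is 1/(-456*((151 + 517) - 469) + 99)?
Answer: -1/90645 ≈ -1.1032e-5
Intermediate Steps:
1/(-456*((151 + 517) - 469) + 99) = 1/(-456*(668 - 469) + 99) = 1/(-456*199 + 99) = 1/(-90744 + 99) = 1/(-90645) = -1/90645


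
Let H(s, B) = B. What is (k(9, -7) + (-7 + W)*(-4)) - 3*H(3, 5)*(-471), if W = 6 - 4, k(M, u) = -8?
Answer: 7077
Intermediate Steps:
W = 2 (W = 6 - 1*4 = 6 - 4 = 2)
(k(9, -7) + (-7 + W)*(-4)) - 3*H(3, 5)*(-471) = (-8 + (-7 + 2)*(-4)) - 3*5*(-471) = (-8 - 5*(-4)) - 15*(-471) = (-8 + 20) + 7065 = 12 + 7065 = 7077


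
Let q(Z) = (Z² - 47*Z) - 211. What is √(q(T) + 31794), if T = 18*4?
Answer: √33383 ≈ 182.71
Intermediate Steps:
T = 72
q(Z) = -211 + Z² - 47*Z
√(q(T) + 31794) = √((-211 + 72² - 47*72) + 31794) = √((-211 + 5184 - 3384) + 31794) = √(1589 + 31794) = √33383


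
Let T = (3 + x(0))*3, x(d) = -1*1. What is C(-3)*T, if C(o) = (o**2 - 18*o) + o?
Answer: 360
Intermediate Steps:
C(o) = o**2 - 17*o
x(d) = -1
T = 6 (T = (3 - 1)*3 = 2*3 = 6)
C(-3)*T = -3*(-17 - 3)*6 = -3*(-20)*6 = 60*6 = 360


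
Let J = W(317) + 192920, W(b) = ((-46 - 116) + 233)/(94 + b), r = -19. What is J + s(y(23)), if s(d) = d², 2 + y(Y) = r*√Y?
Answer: 82704368/411 + 76*√23 ≈ 2.0159e+5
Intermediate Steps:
W(b) = 71/(94 + b) (W(b) = (-162 + 233)/(94 + b) = 71/(94 + b))
y(Y) = -2 - 19*√Y
J = 79290191/411 (J = 71/(94 + 317) + 192920 = 71/411 + 192920 = 79290191/411 ≈ 1.9292e+5)
J + s(y(23)) = 79290191/411 + (-2 - 19*√23)²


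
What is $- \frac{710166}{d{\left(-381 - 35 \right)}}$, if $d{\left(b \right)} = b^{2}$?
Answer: $- \frac{355083}{86528} \approx -4.1037$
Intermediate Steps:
$- \frac{710166}{d{\left(-381 - 35 \right)}} = - \frac{710166}{\left(-381 - 35\right)^{2}} = - \frac{710166}{\left(-416\right)^{2}} = - \frac{710166}{173056} = \left(-710166\right) \frac{1}{173056} = - \frac{355083}{86528}$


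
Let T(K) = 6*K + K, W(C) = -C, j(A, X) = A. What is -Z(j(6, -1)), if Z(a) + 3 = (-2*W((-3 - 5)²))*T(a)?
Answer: -5373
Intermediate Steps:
T(K) = 7*K
Z(a) = -3 + 896*a (Z(a) = -3 + (-(-2)*(-3 - 5)²)*(7*a) = -3 + (-(-2)*(-8)²)*(7*a) = -3 + (-(-2)*64)*(7*a) = -3 + (-2*(-64))*(7*a) = -3 + 128*(7*a) = -3 + 896*a)
-Z(j(6, -1)) = -(-3 + 896*6) = -(-3 + 5376) = -1*5373 = -5373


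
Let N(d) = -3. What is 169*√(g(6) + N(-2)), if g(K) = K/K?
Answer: 169*I*√2 ≈ 239.0*I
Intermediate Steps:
g(K) = 1
169*√(g(6) + N(-2)) = 169*√(1 - 3) = 169*√(-2) = 169*(I*√2) = 169*I*√2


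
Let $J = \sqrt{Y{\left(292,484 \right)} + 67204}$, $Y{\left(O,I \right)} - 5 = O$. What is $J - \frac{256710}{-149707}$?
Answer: $\frac{256710}{149707} + \sqrt{67501} \approx 261.52$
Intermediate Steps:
$Y{\left(O,I \right)} = 5 + O$
$J = \sqrt{67501}$ ($J = \sqrt{\left(5 + 292\right) + 67204} = \sqrt{297 + 67204} = \sqrt{67501} \approx 259.81$)
$J - \frac{256710}{-149707} = \sqrt{67501} - \frac{256710}{-149707} = \sqrt{67501} - - \frac{256710}{149707} = \sqrt{67501} + \frac{256710}{149707} = \frac{256710}{149707} + \sqrt{67501}$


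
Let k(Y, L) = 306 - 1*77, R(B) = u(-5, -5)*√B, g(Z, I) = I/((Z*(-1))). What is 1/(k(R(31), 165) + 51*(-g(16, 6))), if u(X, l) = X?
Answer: 8/1985 ≈ 0.0040302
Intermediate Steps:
g(Z, I) = -I/Z (g(Z, I) = I/((-Z)) = I*(-1/Z) = -I/Z)
R(B) = -5*√B
k(Y, L) = 229 (k(Y, L) = 306 - 77 = 229)
1/(k(R(31), 165) + 51*(-g(16, 6))) = 1/(229 + 51*(-(-1)*6/16)) = 1/(229 + 51*(-1*(-3/8))) = 1/(229 + 51*(3/8)) = 1/(229 + 153/8) = 1/(1985/8) = 8/1985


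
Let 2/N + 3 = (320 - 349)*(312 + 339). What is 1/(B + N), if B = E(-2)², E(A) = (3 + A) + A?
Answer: 9441/9440 ≈ 1.0001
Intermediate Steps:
E(A) = 3 + 2*A
N = -1/9441 (N = 2/(-3 + (320 - 349)*(312 + 339)) = 2/(-3 - 29*651) = 2/(-3 - 18879) = 2/(-18882) = 2*(-1/18882) = -1/9441 ≈ -0.00010592)
B = 1 (B = (3 + 2*(-2))² = (3 - 4)² = (-1)² = 1)
1/(B + N) = 1/(1 - 1/9441) = 1/(9440/9441) = 9441/9440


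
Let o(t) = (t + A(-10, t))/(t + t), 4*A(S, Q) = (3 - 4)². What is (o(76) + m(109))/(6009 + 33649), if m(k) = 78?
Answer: 47729/24112064 ≈ 0.0019795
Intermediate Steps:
A(S, Q) = ¼ (A(S, Q) = (3 - 4)²/4 = (¼)*(-1)² = (¼)*1 = ¼)
o(t) = (¼ + t)/(2*t) (o(t) = (t + ¼)/(t + t) = (¼ + t)/((2*t)) = (¼ + t)*(1/(2*t)) = (¼ + t)/(2*t))
(o(76) + m(109))/(6009 + 33649) = ((⅛)*(1 + 4*76)/76 + 78)/(6009 + 33649) = ((⅛)*(1/76)*(1 + 304) + 78)/39658 = ((⅛)*(1/76)*305 + 78)*(1/39658) = (305/608 + 78)*(1/39658) = (47729/608)*(1/39658) = 47729/24112064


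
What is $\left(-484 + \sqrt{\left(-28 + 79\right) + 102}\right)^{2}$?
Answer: $234409 - 2904 \sqrt{17} \approx 2.2244 \cdot 10^{5}$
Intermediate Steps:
$\left(-484 + \sqrt{\left(-28 + 79\right) + 102}\right)^{2} = \left(-484 + \sqrt{51 + 102}\right)^{2} = \left(-484 + \sqrt{153}\right)^{2} = \left(-484 + 3 \sqrt{17}\right)^{2}$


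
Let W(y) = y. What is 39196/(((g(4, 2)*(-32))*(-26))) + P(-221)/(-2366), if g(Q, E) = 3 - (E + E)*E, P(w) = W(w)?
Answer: -67913/7280 ≈ -9.3287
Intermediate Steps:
P(w) = w
g(Q, E) = 3 - 2*E**2 (g(Q, E) = 3 - 2*E*E = 3 - 2*E**2)
39196/(((g(4, 2)*(-32))*(-26))) + P(-221)/(-2366) = 39196/((((3 - 2*2**2)*(-32))*(-26))) - 221/(-2366) = 39196/((((3 - 2*4)*(-32))*(-26))) - 221*(-1/2366) = 39196/((((3 - 8)*(-32))*(-26))) + 17/182 = 39196/((-5*(-32)*(-26))) + 17/182 = 39196/((160*(-26))) + 17/182 = 39196/(-4160) + 17/182 = 39196*(-1/4160) + 17/182 = -9799/1040 + 17/182 = -67913/7280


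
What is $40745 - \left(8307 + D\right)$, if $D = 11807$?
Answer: $20631$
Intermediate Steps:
$40745 - \left(8307 + D\right) = 40745 - 20114 = 20631$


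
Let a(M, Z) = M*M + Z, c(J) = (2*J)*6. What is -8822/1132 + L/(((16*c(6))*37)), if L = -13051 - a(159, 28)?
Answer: -13107889/1507824 ≈ -8.6933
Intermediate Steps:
c(J) = 12*J
a(M, Z) = Z + M² (a(M, Z) = M² + Z = Z + M²)
L = -38360 (L = -13051 - (28 + 159²) = -13051 - (28 + 25281) = -13051 - 1*25309 = -13051 - 25309 = -38360)
-8822/1132 + L/(((16*c(6))*37)) = -8822/1132 - 38360/((16*(12*6))*37) = -8822*1/1132 - 38360/((16*72)*37) = -4411/566 - 38360/(1152*37) = -4411/566 - 38360/42624 = -4411/566 - 38360*1/42624 = -4411/566 - 4795/5328 = -13107889/1507824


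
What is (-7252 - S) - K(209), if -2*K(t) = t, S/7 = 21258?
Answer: -311907/2 ≈ -1.5595e+5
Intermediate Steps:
S = 148806 (S = 7*21258 = 148806)
K(t) = -t/2
(-7252 - S) - K(209) = (-7252 - 1*148806) - (-1)*209/2 = (-7252 - 148806) - 1*(-209/2) = -156058 + 209/2 = -311907/2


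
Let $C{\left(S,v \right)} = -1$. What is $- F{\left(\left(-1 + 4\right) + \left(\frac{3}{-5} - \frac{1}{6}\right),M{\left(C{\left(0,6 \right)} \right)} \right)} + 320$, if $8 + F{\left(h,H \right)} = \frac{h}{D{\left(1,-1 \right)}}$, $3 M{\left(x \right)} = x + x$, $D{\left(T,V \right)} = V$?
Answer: $\frac{9907}{30} \approx 330.23$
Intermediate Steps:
$M{\left(x \right)} = \frac{2 x}{3}$ ($M{\left(x \right)} = \frac{x + x}{3} = \frac{2 x}{3}$)
$F{\left(h,H \right)} = -8 - h$ ($F{\left(h,H \right)} = -8 + \frac{h}{-1} = -8 + h \left(-1\right) = -8 - h$)
$- F{\left(\left(-1 + 4\right) + \left(\frac{3}{-5} - \frac{1}{6}\right),M{\left(C{\left(0,6 \right)} \right)} \right)} + 320 = - (-8 - \left(\left(-1 + 4\right) + \left(\frac{3}{-5} - \frac{1}{6}\right)\right)) + 320 = - (-8 - \left(3 + \left(3 \left(- \frac{1}{5}\right) - \frac{1}{6}\right)\right)) + 320 = - (-8 - \left(3 - \frac{23}{30}\right)) + 320 = - (-8 - \frac{67}{30}) + 320 = \left(-1\right) \left(- \frac{307}{30}\right) + 320 = \frac{307}{30} + 320 = \frac{9907}{30}$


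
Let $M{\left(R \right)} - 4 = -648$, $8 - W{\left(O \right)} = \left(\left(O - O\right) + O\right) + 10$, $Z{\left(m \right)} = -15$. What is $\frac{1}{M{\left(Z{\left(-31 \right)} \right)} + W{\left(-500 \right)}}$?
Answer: $- \frac{1}{146} \approx -0.0068493$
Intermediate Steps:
$W{\left(O \right)} = -2 - O$ ($W{\left(O \right)} = 8 - \left(\left(\left(O - O\right) + O\right) + 10\right) = 8 - \left(\left(0 + O\right) + 10\right) = 8 - \left(O + 10\right) = 8 - \left(10 + O\right) = -2 - O$)
$M{\left(R \right)} = -644$ ($M{\left(R \right)} = 4 - 648 = -644$)
$\frac{1}{M{\left(Z{\left(-31 \right)} \right)} + W{\left(-500 \right)}} = \frac{1}{-644 - -498} = \frac{1}{-644 + \left(-2 + 500\right)} = \frac{1}{-644 + 498} = \frac{1}{-146} = - \frac{1}{146}$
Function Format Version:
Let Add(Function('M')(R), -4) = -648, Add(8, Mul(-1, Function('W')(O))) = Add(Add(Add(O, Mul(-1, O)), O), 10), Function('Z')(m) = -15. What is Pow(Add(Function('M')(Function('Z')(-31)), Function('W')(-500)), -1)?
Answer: Rational(-1, 146) ≈ -0.0068493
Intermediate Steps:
Function('W')(O) = Add(-2, Mul(-1, O)) (Function('W')(O) = Add(8, Mul(-1, Add(Add(Add(O, Mul(-1, O)), O), 10))) = Add(8, Mul(-1, Add(Add(0, O), 10))) = Add(8, Mul(-1, Add(O, 10))) = Add(8, Mul(-1, Add(10, O))) = Add(8, Add(-10, Mul(-1, O))) = Add(-2, Mul(-1, O)))
Function('M')(R) = -644 (Function('M')(R) = Add(4, -648) = -644)
Pow(Add(Function('M')(Function('Z')(-31)), Function('W')(-500)), -1) = Pow(Add(-644, Add(-2, Mul(-1, -500))), -1) = Pow(Add(-644, Add(-2, 500)), -1) = Pow(Add(-644, 498), -1) = Pow(-146, -1) = Rational(-1, 146)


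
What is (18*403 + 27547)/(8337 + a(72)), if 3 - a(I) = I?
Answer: 2677/636 ≈ 4.2091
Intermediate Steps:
a(I) = 3 - I
(18*403 + 27547)/(8337 + a(72)) = (18*403 + 27547)/(8337 + (3 - 1*72)) = (7254 + 27547)/(8337 + (3 - 72)) = 34801/(8337 - 69) = 34801/8268 = 34801*(1/8268) = 2677/636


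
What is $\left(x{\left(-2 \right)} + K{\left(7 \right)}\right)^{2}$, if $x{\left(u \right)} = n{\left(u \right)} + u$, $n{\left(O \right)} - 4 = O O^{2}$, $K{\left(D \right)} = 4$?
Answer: $4$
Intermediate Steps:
$n{\left(O \right)} = 4 + O^{3}$ ($n{\left(O \right)} = 4 + O O^{2} = 4 + O^{3}$)
$x{\left(u \right)} = 4 + u + u^{3}$ ($x{\left(u \right)} = \left(4 + u^{3}\right) + u = 4 + u + u^{3}$)
$\left(x{\left(-2 \right)} + K{\left(7 \right)}\right)^{2} = \left(\left(4 - 2 + \left(-2\right)^{3}\right) + 4\right)^{2} = \left(\left(4 - 2 - 8\right) + 4\right)^{2} = \left(-6 + 4\right)^{2} = \left(-2\right)^{2} = 4$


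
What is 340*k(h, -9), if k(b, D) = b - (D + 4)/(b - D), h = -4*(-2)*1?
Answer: 2820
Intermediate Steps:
h = 8 (h = 8*1 = 8)
k(b, D) = b - (4 + D)/(b - D)
340*k(h, -9) = 340*((4 - 9 - 1*8**2 - 9*8)/(-9 - 1*8)) = 340*((4 - 9 - 1*64 - 72)/(-9 - 8)) = 340*((4 - 9 - 64 - 72)/(-17)) = 340*(-1/17*(-141)) = 340*(141/17) = 2820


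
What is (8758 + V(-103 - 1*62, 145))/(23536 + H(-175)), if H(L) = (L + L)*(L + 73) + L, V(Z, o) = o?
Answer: 8903/59061 ≈ 0.15074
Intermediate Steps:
H(L) = L + 2*L*(73 + L) (H(L) = (2*L)*(73 + L) + L = 2*L*(73 + L) + L = L + 2*L*(73 + L))
(8758 + V(-103 - 1*62, 145))/(23536 + H(-175)) = (8758 + 145)/(23536 - 175*(147 + 2*(-175))) = 8903/(23536 - 175*(147 - 350)) = 8903/(23536 - 175*(-203)) = 8903/(23536 + 35525) = 8903/59061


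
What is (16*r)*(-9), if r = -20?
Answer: 2880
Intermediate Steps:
(16*r)*(-9) = (16*(-20))*(-9) = -320*(-9) = 2880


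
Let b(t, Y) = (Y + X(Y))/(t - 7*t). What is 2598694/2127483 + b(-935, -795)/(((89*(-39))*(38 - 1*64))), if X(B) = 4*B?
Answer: 29236855499927/23935604908644 ≈ 1.2215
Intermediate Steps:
b(t, Y) = -5*Y/(6*t) (b(t, Y) = (Y + 4*Y)/(t - 7*t) = (5*Y)/((-6*t)) = (5*Y)*(-1/(6*t)) = -5*Y/(6*t))
2598694/2127483 + b(-935, -795)/(((89*(-39))*(38 - 1*64))) = 2598694/2127483 + (-⅚*(-795)/(-935))/(((89*(-39))*(38 - 1*64))) = 2598694*(1/2127483) + (-⅚*(-795)*(-1/935))/((-3471*(38 - 64))) = 2598694/2127483 - 265/(374*((-3471*(-26)))) = 2598694/2127483 - 265/374/90246 = 2598694/2127483 - 265/374*1/90246 = 2598694/2127483 - 265/33752004 = 29236855499927/23935604908644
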